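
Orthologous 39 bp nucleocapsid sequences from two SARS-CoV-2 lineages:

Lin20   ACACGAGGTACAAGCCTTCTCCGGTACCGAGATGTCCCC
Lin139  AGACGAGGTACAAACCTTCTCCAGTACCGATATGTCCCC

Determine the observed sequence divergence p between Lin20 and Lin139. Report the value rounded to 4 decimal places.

The sequences differ at positions 2 (C/G), 14 (G/A), 23 (G/A), 31 (G/T).
There are 4 differences over 39 sites, so p = 4/39 = 0.1026.

0.1026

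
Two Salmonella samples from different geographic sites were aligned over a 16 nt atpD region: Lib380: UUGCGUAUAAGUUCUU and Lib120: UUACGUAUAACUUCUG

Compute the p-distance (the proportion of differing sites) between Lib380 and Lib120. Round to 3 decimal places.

0.188

The sequences differ at positions 3 (G/A), 11 (G/C), 16 (U/G).
There are 3 differences over 16 sites, so p = 3/16 = 0.188.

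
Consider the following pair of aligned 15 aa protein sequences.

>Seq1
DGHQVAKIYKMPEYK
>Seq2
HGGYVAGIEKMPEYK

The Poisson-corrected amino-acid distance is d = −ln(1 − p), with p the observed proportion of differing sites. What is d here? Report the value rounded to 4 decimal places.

The sequences differ at positions 1 (D/H), 3 (H/G), 4 (Q/Y), 7 (K/G), 9 (Y/E).
p = 5/15 = 0.333333.
d = −ln(1 − 0.333333) = −ln(0.666667) = 0.4055.

0.4055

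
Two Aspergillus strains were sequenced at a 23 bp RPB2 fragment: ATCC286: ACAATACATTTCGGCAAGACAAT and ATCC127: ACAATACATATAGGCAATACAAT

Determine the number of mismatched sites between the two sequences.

3

Mismatches occur at site 10 (T→A), site 12 (C→A), site 18 (G→T).
That gives 3 mismatches out of 23 aligned sites, so the Hamming distance is 3.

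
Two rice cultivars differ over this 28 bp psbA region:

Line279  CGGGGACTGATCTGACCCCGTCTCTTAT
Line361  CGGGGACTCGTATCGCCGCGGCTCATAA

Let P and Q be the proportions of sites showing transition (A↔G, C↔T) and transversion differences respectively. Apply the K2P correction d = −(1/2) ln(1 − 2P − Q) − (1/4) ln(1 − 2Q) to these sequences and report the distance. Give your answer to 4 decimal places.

0.4228

The sequences differ at positions 9 (G/C, transversion), 10 (A/G, transition), 12 (C/A, transversion), 14 (G/C, transversion), 15 (A/G, transition), 18 (C/G, transversion), 21 (T/G, transversion), 25 (T/A, transversion), 28 (T/A, transversion).
Of the 9 differences, 2 transitions and 7 transversions over 28 sites: P = 2/28 = 0.071429, Q = 7/28 = 0.250000.
d = −0.5·ln(0.607142) − 0.25·ln(0.500000) = −0.5·(-0.498993) − 0.25·(-0.693147) = 0.4228.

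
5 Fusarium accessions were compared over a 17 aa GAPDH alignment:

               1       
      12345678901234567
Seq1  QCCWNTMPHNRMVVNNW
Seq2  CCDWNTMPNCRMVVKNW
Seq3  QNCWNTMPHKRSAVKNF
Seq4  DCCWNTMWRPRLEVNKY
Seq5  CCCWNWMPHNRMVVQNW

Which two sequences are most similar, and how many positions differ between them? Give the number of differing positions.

3

Pairwise Hamming distances:
  Seq1 vs Seq2: 5
  Seq1 vs Seq3: 6
  Seq1 vs Seq4: 8
  Seq1 vs Seq5: 3
  Seq2 vs Seq3: 8
  Seq2 vs Seq4: 10
  Seq2 vs Seq5: 5
  Seq3 vs Seq4: 10
  Seq3 vs Seq5: 8
  Seq4 vs Seq5: 10
The smallest is 3, between Seq1 and Seq5.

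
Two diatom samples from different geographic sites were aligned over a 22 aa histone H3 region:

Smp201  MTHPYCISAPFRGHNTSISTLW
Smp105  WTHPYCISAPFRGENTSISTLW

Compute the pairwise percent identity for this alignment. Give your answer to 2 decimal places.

Differing sites — 1:M/W; 14:H/E.
20 of the 22 sites match, so the percent identity is 20/22 × 100 = 90.91%.

90.91%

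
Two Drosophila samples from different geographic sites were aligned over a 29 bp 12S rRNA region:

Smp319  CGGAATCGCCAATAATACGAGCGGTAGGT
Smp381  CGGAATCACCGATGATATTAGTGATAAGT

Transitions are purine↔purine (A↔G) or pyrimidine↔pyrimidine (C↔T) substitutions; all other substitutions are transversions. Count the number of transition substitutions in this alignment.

Differing sites — 8:G/A (Ti); 11:A/G (Ti); 14:A/G (Ti); 18:C/T (Ti); 19:G/T (Tv); 22:C/T (Ti); 24:G/A (Ti); 27:G/A (Ti).
Of the 8 differences, 7 transitions and 1 transversion, so the answer is 7.

7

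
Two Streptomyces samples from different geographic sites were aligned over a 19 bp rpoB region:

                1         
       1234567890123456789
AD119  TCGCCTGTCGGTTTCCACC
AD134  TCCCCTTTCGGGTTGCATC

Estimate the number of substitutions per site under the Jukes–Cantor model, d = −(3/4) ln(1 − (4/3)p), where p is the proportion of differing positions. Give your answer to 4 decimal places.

Mismatches occur at site 3 (G/C), site 7 (G/T), site 12 (T/G), site 15 (C/G), site 18 (C/T).
p = 5/19 = 0.263158.
d = −0.75 · ln(1 − (4/3)·0.263158) = −0.75 · ln(0.649123) = −0.75 · (-0.432133) = 0.3241.

0.3241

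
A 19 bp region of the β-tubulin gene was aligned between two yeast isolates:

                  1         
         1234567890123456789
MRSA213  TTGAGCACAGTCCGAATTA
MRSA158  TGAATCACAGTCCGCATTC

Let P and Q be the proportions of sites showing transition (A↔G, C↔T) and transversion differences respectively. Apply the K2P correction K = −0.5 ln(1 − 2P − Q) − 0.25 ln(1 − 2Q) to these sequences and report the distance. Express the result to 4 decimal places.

0.3264

Mismatches occur at site 2 (T/G, transversion), site 3 (G/A, transition), site 5 (G/T, transversion), site 15 (A/C, transversion), site 19 (A/C, transversion).
Of the 5 differences, 1 transition and 4 transversions over 19 sites: P = 1/19 = 0.052632, Q = 4/19 = 0.210526.
d = −0.5·ln(0.684210) − 0.25·ln(0.578948) = −0.5·(-0.379490) − 0.25·(-0.546543) = 0.3264.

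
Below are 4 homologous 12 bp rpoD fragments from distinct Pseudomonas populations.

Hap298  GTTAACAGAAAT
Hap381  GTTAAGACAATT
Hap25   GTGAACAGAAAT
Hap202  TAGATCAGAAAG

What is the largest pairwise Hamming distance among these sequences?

Pairwise Hamming distances:
  Hap298 vs Hap381: 3
  Hap298 vs Hap25: 1
  Hap298 vs Hap202: 5
  Hap381 vs Hap25: 4
  Hap381 vs Hap202: 8
  Hap25 vs Hap202: 4
The largest is 8, between Hap381 and Hap202.

8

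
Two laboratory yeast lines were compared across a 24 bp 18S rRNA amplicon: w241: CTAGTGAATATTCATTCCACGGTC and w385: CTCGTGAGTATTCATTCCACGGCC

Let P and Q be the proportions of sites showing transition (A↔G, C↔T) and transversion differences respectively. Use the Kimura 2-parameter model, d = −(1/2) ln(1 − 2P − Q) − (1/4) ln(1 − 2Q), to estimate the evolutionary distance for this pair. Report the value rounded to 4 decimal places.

0.1386

Mismatches occur at site 3 (A↔C, transversion), site 8 (A↔G, transition), site 23 (T↔C, transition).
Of the 3 differences, 2 transitions and 1 transversion over 24 sites: P = 2/24 = 0.083333, Q = 1/24 = 0.041667.
d = −0.5·ln(0.791667) − 0.25·ln(0.916666) = −0.5·(-0.233614) − 0.25·(-0.087012) = 0.1386.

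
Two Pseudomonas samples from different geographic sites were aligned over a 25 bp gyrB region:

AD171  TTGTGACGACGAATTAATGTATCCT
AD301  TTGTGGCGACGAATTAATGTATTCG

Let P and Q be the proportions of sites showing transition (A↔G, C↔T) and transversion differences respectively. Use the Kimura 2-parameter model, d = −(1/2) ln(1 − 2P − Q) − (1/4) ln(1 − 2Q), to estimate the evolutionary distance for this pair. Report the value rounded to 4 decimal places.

0.1324

Mismatches occur at site 6 (A→G, transition), site 23 (C→T, transition), site 25 (T→G, transversion).
Of the 3 differences, 2 transitions and 1 transversion over 25 sites: P = 2/25 = 0.080000, Q = 1/25 = 0.040000.
d = −0.5·ln(0.800000) − 0.25·ln(0.920000) = −0.5·(-0.223144) − 0.25·(-0.083382) = 0.1324.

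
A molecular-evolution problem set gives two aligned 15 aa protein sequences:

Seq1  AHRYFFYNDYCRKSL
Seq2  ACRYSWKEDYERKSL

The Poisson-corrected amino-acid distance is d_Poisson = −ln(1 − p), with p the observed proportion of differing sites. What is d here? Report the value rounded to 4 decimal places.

0.5108

The sequences differ at positions 2 (H/C), 5 (F/S), 6 (F/W), 7 (Y/K), 8 (N/E), 11 (C/E).
p = 6/15 = 0.400000.
d = −ln(1 − 0.400000) = −ln(0.600000) = 0.5108.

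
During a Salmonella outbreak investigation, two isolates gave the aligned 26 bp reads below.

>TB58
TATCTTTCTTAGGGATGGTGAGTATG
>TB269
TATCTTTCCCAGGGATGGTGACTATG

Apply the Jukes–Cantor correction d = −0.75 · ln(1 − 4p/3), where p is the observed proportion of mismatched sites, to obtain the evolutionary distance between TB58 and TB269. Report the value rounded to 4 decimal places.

Mismatches occur at site 9 (T/C), site 10 (T/C), site 22 (G/C).
p = 3/26 = 0.115385.
d = −0.75 · ln(1 − (4/3)·0.115385) = −0.75 · ln(0.846153) = −0.75 · (-0.167055) = 0.1253.

0.1253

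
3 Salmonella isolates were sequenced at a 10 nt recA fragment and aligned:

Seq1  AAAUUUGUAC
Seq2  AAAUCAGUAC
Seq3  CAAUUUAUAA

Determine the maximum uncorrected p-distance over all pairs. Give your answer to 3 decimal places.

0.500

Pairwise Hamming distances:
  Seq1 vs Seq2: 2
  Seq1 vs Seq3: 3
  Seq2 vs Seq3: 5
The largest is 5 mismatches, between Seq2 and Seq3; p = 5/10 = 0.500.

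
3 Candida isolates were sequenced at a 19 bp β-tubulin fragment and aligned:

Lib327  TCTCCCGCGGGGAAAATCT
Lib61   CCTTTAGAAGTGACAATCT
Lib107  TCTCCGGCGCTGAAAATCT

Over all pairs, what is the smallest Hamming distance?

Pairwise Hamming distances:
  Lib327 vs Lib61: 8
  Lib327 vs Lib107: 3
  Lib61 vs Lib107: 8
The smallest is 3, between Lib327 and Lib107.

3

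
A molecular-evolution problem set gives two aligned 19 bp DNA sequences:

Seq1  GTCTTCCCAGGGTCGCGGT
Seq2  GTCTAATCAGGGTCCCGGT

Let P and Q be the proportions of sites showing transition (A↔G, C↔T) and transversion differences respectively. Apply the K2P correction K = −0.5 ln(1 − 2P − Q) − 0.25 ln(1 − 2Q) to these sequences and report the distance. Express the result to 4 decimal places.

0.2476

Mismatches occur at site 5 (T→A, transversion), site 6 (C→A, transversion), site 7 (C→T, transition), site 15 (G→C, transversion).
Of the 4 differences, 1 transition and 3 transversions over 19 sites: P = 1/19 = 0.052632, Q = 3/19 = 0.157895.
d = −0.5·ln(0.736841) − 0.25·ln(0.684210) = −0.5·(-0.305383) − 0.25·(-0.379490) = 0.2476.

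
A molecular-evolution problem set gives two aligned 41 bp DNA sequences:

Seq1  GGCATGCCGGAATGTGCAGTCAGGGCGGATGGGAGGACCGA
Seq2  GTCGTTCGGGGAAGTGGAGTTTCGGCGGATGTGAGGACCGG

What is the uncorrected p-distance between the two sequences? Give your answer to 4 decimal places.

Mismatches occur at site 2 (G/T), site 4 (A/G), site 6 (G/T), site 8 (C/G), site 11 (A/G), site 13 (T/A), site 17 (C/G), site 21 (C/T), site 22 (A/T), site 23 (G/C), site 32 (G/T), site 41 (A/G).
There are 12 differences over 41 sites, so p = 12/41 = 0.2927.

0.2927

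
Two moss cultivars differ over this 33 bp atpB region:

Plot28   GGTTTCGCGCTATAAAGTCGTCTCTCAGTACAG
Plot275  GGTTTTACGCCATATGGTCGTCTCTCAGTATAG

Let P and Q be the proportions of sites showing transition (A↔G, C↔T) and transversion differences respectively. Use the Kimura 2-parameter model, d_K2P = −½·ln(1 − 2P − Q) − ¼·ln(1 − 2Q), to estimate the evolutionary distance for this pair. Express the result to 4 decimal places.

The sequences differ at positions 6 (C/T, transition), 7 (G/A, transition), 11 (T/C, transition), 15 (A/T, transversion), 16 (A/G, transition), 31 (C/T, transition).
Of the 6 differences, 5 transitions and 1 transversion over 33 sites: P = 5/33 = 0.151515, Q = 1/33 = 0.030303.
d = −0.5·ln(0.666667) − 0.25·ln(0.939394) = −0.5·(-0.405465) − 0.25·(-0.062520) = 0.2184.

0.2184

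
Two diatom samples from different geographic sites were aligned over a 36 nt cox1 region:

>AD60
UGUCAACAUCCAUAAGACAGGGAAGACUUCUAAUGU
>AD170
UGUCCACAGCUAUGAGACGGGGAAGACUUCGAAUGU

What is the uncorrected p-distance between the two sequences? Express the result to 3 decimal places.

Mismatches occur at site 5 (A→C), site 9 (U→G), site 11 (C→U), site 14 (A→G), site 19 (A→G), site 31 (U→G).
There are 6 differences over 36 sites, so p = 6/36 = 0.167.

0.167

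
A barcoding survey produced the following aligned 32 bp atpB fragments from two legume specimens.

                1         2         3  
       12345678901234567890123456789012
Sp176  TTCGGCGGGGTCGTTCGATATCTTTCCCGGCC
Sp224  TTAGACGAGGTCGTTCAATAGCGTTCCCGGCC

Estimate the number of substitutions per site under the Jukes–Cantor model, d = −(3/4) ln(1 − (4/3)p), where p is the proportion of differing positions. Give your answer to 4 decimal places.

The sequences differ at positions 3 (C/A), 5 (G/A), 8 (G/A), 17 (G/A), 21 (T/G), 23 (T/G).
p = 6/32 = 0.187500.
d = −0.75 · ln(1 − (4/3)·0.187500) = −0.75 · ln(0.750000) = −0.75 · (-0.287682) = 0.2158.

0.2158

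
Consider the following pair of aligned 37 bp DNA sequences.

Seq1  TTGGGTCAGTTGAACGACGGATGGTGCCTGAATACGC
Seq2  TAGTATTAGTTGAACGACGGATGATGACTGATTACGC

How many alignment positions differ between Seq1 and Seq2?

Mismatches occur at site 2 (T→A), site 4 (G→T), site 5 (G→A), site 7 (C→T), site 24 (G→A), site 27 (C→A), site 32 (A→T).
That gives 7 mismatches out of 37 aligned sites, so the Hamming distance is 7.

7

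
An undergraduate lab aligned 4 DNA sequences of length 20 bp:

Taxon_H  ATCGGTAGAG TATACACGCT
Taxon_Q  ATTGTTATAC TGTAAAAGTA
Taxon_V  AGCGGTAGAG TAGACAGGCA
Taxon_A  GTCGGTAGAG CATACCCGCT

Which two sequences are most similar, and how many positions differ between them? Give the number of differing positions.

3

Pairwise Hamming distances:
  Taxon_H vs Taxon_Q: 9
  Taxon_H vs Taxon_V: 4
  Taxon_H vs Taxon_A: 3
  Taxon_Q vs Taxon_V: 10
  Taxon_Q vs Taxon_A: 12
  Taxon_V vs Taxon_A: 7
The smallest is 3, between Taxon_H and Taxon_A.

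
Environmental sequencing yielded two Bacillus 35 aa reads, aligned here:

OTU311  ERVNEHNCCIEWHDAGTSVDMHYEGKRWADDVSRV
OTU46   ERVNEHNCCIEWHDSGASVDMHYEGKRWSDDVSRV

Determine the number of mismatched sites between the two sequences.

Mismatches occur at site 15 (A/S), site 17 (T/A), site 29 (A/S).
That gives 3 mismatches out of 35 aligned sites, so the Hamming distance is 3.

3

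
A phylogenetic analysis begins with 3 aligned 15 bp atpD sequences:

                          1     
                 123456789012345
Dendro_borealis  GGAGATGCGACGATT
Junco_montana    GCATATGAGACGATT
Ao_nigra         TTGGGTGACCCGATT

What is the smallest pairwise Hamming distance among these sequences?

Pairwise Hamming distances:
  Dendro_borealis vs Junco_montana: 3
  Dendro_borealis vs Ao_nigra: 7
  Junco_montana vs Ao_nigra: 7
The smallest is 3, between Dendro_borealis and Junco_montana.

3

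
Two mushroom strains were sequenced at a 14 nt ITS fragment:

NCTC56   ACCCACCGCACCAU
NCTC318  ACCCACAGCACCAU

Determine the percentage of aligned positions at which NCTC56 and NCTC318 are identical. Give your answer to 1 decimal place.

92.9%

The sequences differ at position 7 (C/A).
13 of the 14 sites match, so the percent identity is 13/14 × 100 = 92.9%.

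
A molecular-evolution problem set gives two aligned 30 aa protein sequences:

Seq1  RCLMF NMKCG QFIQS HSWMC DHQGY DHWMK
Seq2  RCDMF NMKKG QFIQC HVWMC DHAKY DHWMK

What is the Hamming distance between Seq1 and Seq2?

Mismatches occur at site 3 (L/D), site 9 (C/K), site 15 (S/C), site 17 (S/V), site 23 (Q/A), site 24 (G/K).
That gives 6 mismatches out of 30 aligned sites, so the Hamming distance is 6.

6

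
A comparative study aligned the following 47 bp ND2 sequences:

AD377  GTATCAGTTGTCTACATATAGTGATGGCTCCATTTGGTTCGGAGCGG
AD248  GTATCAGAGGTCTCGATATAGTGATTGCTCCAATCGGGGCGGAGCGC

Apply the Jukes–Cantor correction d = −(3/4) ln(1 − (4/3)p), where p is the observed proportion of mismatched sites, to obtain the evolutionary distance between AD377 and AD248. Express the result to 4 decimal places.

0.2502

Differing sites — 8:T/A; 9:T/G; 14:A/C; 15:C/G; 26:G/T; 33:T/A; 35:T/C; 38:T/G; 39:T/G; 47:G/C.
p = 10/47 = 0.212766.
d = −0.75 · ln(1 − (4/3)·0.212766) = −0.75 · ln(0.716312) = −0.75 · (-0.333639) = 0.2502.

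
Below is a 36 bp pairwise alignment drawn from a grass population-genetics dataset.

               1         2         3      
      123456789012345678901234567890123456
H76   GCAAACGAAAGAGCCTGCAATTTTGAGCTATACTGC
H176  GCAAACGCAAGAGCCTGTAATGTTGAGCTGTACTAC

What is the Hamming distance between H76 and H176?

5

Differing sites — 8:A/C; 18:C/T; 22:T/G; 30:A/G; 35:G/A.
That gives 5 mismatches out of 36 aligned sites, so the Hamming distance is 5.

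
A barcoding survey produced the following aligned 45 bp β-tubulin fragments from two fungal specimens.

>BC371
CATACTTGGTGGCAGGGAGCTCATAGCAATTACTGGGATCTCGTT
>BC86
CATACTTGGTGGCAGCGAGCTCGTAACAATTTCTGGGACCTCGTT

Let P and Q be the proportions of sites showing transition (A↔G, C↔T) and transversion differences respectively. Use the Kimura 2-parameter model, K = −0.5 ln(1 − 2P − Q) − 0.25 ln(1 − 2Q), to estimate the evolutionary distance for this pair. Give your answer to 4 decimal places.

0.1211

The sequences differ at positions 16 (G/C, transversion), 23 (A/G, transition), 26 (G/A, transition), 32 (A/T, transversion), 39 (T/C, transition).
Of the 5 differences, 3 transitions and 2 transversions over 45 sites: P = 3/45 = 0.066667, Q = 2/45 = 0.044444.
d = −0.5·ln(0.822222) − 0.25·ln(0.911112) = −0.5·(-0.195745) − 0.25·(-0.093089) = 0.1211.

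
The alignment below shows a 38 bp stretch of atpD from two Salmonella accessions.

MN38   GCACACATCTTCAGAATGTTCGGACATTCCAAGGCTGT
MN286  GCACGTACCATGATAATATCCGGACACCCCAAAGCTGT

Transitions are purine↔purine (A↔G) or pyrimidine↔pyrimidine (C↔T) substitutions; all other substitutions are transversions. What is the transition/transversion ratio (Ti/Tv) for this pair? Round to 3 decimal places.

2.667

Mismatches occur at site 5 (A/G, transition), site 6 (C/T, transition), site 8 (T/C, transition), site 10 (T/A, transversion), site 12 (C/G, transversion), site 14 (G/T, transversion), site 18 (G/A, transition), site 20 (T/C, transition), site 27 (T/C, transition), site 28 (T/C, transition), site 33 (G/A, transition).
Of the 11 differences, 8 transitions and 3 transversions, so Ti/Tv = 8/3 = 2.667.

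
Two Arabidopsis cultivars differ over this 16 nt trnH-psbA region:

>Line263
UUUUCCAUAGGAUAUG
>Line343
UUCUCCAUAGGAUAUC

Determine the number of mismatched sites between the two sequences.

2

The sequences differ at positions 3 (U/C), 16 (G/C).
That gives 2 mismatches out of 16 aligned sites, so the Hamming distance is 2.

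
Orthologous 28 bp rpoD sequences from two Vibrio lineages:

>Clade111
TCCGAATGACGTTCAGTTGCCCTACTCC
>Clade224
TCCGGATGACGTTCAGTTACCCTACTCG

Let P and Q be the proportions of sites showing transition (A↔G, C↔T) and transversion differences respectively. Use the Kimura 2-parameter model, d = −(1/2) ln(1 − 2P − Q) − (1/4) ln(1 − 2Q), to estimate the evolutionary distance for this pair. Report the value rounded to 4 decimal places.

Differing sites — 5:A/G (Ti); 19:G/A (Ti); 28:C/G (Tv).
Of the 3 differences, 2 transitions and 1 transversion over 28 sites: P = 2/28 = 0.071429, Q = 1/28 = 0.035714.
d = −0.5·ln(0.821428) − 0.25·ln(0.928572) = −0.5·(-0.196711) − 0.25·(-0.074107) = 0.1169.

0.1169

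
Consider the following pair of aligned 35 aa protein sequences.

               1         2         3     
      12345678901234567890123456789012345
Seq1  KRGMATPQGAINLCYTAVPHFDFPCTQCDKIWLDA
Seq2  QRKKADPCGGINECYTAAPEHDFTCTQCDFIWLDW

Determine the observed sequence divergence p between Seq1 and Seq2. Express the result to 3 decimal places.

Mismatches occur at site 1 (K→Q), site 3 (G→K), site 4 (M→K), site 6 (T→D), site 8 (Q→C), site 10 (A→G), site 13 (L→E), site 18 (V→A), site 20 (H→E), site 21 (F→H), site 24 (P→T), site 30 (K→F), site 35 (A→W).
There are 13 differences over 35 sites, so p = 13/35 = 0.371.

0.371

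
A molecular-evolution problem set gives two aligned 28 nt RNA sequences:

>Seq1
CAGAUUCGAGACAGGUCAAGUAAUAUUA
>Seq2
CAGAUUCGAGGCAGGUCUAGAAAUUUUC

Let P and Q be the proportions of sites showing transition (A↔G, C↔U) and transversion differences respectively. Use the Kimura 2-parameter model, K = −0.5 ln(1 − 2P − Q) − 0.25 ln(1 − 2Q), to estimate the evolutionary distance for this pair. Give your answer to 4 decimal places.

0.2047

The sequences differ at positions 11 (A/G, transition), 18 (A/U, transversion), 21 (U/A, transversion), 25 (A/U, transversion), 28 (A/C, transversion).
Of the 5 differences, 1 transition and 4 transversions over 28 sites: P = 1/28 = 0.035714, Q = 4/28 = 0.142857.
d = −0.5·ln(0.785715) − 0.25·ln(0.714286) = −0.5·(-0.241161) − 0.25·(-0.336472) = 0.2047.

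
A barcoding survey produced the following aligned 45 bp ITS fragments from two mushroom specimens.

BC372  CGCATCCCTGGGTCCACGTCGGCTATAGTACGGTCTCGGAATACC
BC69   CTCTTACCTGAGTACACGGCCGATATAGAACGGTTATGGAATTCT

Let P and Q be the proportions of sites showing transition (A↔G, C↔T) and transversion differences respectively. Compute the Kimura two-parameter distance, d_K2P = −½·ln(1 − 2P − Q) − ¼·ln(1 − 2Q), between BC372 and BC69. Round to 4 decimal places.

Differing sites — 2:G/T (Tv); 4:A/T (Tv); 6:C/A (Tv); 11:G/A (Ti); 14:C/A (Tv); 19:T/G (Tv); 21:G/C (Tv); 23:C/A (Tv); 29:T/A (Tv); 35:C/T (Ti); 36:T/A (Tv); 37:C/T (Ti); 43:A/T (Tv); 45:C/T (Ti).
Of the 14 differences, 4 transitions and 10 transversions over 45 sites: P = 4/45 = 0.088889, Q = 10/45 = 0.222222.
d = −0.5·ln(0.600000) − 0.25·ln(0.555556) = −0.5·(-0.510826) − 0.25·(-0.587786) = 0.4024.

0.4024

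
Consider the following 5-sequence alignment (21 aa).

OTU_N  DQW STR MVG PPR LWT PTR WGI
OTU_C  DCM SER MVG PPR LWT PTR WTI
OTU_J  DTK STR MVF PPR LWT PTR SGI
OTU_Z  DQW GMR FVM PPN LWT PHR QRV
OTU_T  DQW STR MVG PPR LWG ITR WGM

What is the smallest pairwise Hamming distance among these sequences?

3

Pairwise Hamming distances:
  OTU_N vs OTU_C: 4
  OTU_N vs OTU_J: 4
  OTU_N vs OTU_Z: 9
  OTU_N vs OTU_T: 3
  OTU_C vs OTU_J: 6
  OTU_C vs OTU_Z: 11
  OTU_C vs OTU_T: 7
  OTU_J vs OTU_Z: 11
  OTU_J vs OTU_T: 7
  OTU_Z vs OTU_T: 11
The smallest is 3, between OTU_N and OTU_T.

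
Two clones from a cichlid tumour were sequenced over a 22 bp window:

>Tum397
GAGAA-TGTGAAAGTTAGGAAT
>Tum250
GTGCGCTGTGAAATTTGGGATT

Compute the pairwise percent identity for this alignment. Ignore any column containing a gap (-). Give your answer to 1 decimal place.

71.4%

Excluding the 1 gap column leaves 21 comparable sites.
Differing sites — 2:A/T; 4:A/C; 5:A/G; 14:G/T; 17:A/G; 21:A/T.
15 of the 21 comparable sites match, so the percent identity is 15/21 × 100 = 71.4%.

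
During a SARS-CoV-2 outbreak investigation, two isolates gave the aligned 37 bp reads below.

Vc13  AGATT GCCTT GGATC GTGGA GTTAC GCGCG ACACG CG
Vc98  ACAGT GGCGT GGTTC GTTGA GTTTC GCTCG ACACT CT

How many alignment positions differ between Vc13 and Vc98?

Differing sites — 2:G/C; 4:T/G; 7:C/G; 9:T/G; 13:A/T; 18:G/T; 24:A/T; 28:G/T; 35:G/T; 37:G/T.
That gives 10 mismatches out of 37 aligned sites, so the Hamming distance is 10.

10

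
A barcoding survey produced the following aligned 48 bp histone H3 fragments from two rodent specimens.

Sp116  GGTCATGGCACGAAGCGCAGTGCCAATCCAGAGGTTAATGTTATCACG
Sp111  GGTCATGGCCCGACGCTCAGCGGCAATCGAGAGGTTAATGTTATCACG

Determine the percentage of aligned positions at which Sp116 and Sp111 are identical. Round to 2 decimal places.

Mismatches occur at site 10 (A/C), site 14 (A/C), site 17 (G/T), site 21 (T/C), site 23 (C/G), site 29 (C/G).
42 of the 48 sites match, so the percent identity is 42/48 × 100 = 87.50%.

87.50%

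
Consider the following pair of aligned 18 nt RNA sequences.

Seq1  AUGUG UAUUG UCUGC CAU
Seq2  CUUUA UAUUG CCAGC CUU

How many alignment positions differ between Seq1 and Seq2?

Differing sites — 1:A/C; 3:G/U; 5:G/A; 11:U/C; 13:U/A; 17:A/U.
That gives 6 mismatches out of 18 aligned sites, so the Hamming distance is 6.

6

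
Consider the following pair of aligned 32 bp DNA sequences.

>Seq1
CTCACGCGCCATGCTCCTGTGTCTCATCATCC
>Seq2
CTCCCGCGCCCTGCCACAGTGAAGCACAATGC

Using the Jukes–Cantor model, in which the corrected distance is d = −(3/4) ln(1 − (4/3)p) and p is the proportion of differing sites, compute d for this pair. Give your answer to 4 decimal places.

0.4598

The sequences differ at positions 4 (A/C), 11 (A/C), 15 (T/C), 16 (C/A), 18 (T/A), 22 (T/A), 23 (C/A), 24 (T/G), 27 (T/C), 28 (C/A), 31 (C/G).
p = 11/32 = 0.343750.
d = −0.75 · ln(1 − (4/3)·0.343750) = −0.75 · ln(0.541667) = −0.75 · (-0.613104) = 0.4598.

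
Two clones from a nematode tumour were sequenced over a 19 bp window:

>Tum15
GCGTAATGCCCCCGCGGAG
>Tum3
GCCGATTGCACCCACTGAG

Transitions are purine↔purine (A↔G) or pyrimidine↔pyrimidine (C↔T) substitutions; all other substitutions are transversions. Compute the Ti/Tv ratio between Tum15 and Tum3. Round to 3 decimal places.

0.200

Differing sites — 3:G/C (Tv); 4:T/G (Tv); 6:A/T (Tv); 10:C/A (Tv); 14:G/A (Ti); 16:G/T (Tv).
Of the 6 differences, 1 transition and 5 transversions, so Ti/Tv = 1/5 = 0.200.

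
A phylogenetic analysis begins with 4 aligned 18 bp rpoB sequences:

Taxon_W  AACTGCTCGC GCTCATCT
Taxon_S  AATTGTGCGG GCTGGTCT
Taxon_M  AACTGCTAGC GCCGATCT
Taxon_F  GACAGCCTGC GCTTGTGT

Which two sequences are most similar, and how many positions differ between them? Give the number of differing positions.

Pairwise Hamming distances:
  Taxon_W vs Taxon_S: 6
  Taxon_W vs Taxon_M: 3
  Taxon_W vs Taxon_F: 7
  Taxon_S vs Taxon_M: 7
  Taxon_S vs Taxon_F: 9
  Taxon_M vs Taxon_F: 8
The smallest is 3, between Taxon_W and Taxon_M.

3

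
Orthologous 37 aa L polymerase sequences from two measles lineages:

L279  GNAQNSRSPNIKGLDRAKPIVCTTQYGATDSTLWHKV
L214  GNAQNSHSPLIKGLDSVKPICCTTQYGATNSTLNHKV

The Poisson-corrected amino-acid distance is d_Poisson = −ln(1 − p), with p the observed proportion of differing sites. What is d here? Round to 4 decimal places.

0.2097

Mismatches occur at site 7 (R↔H), site 10 (N↔L), site 16 (R↔S), site 17 (A↔V), site 21 (V↔C), site 30 (D↔N), site 34 (W↔N).
p = 7/37 = 0.189189.
d = −ln(1 − 0.189189) = −ln(0.810811) = 0.2097.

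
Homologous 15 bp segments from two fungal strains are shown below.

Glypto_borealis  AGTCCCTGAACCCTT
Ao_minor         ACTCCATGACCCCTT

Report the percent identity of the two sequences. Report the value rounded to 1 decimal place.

Differing sites — 2:G/C; 6:C/A; 10:A/C.
12 of the 15 sites match, so the percent identity is 12/15 × 100 = 80.0%.

80.0%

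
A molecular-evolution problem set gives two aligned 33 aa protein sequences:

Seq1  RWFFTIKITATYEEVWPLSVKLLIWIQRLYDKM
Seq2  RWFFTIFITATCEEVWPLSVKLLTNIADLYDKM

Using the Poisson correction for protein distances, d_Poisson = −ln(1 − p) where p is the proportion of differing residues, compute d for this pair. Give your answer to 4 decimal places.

0.2007

Differing sites — 7:K/F; 12:Y/C; 24:I/T; 25:W/N; 27:Q/A; 28:R/D.
p = 6/33 = 0.181818.
d = −ln(1 − 0.181818) = −ln(0.818182) = 0.2007.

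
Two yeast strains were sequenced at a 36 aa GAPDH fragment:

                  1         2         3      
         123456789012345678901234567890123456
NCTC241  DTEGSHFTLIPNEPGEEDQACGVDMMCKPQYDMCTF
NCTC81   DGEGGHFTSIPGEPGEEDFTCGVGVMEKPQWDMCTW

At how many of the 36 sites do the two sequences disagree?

The sequences differ at positions 2 (T/G), 5 (S/G), 9 (L/S), 12 (N/G), 19 (Q/F), 20 (A/T), 24 (D/G), 25 (M/V), 27 (C/E), 31 (Y/W), 36 (F/W).
That gives 11 mismatches out of 36 aligned sites, so the Hamming distance is 11.

11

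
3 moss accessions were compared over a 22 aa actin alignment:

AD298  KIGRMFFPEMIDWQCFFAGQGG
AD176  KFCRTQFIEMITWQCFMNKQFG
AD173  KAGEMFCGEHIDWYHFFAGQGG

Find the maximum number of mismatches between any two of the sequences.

Pairwise Hamming distances:
  AD298 vs AD176: 10
  AD298 vs AD173: 7
  AD176 vs AD173: 15
The largest is 15, between AD176 and AD173.

15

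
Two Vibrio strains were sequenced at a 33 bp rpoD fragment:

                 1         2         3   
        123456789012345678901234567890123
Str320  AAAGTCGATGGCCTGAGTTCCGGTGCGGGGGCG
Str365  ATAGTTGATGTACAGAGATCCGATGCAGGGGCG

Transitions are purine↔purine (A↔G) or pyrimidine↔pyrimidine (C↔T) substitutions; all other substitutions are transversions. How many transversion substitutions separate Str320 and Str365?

5

The sequences differ at positions 2 (A/T, transversion), 6 (C/T, transition), 11 (G/T, transversion), 12 (C/A, transversion), 14 (T/A, transversion), 18 (T/A, transversion), 23 (G/A, transition), 27 (G/A, transition).
Of the 8 differences, 3 transitions and 5 transversions, so the answer is 5.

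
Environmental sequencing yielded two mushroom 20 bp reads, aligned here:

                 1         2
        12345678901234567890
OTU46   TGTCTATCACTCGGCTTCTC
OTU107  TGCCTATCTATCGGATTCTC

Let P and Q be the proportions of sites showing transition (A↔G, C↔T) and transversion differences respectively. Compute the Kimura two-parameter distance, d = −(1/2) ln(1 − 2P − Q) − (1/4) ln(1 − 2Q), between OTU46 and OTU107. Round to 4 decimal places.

Mismatches occur at site 3 (T↔C, transition), site 9 (A↔T, transversion), site 10 (C↔A, transversion), site 15 (C↔A, transversion).
Of the 4 differences, 1 transition and 3 transversions over 20 sites: P = 1/20 = 0.050000, Q = 3/20 = 0.150000.
d = −0.5·ln(0.750000) − 0.25·ln(0.700000) = −0.5·(-0.287682) − 0.25·(-0.356675) = 0.2330.

0.2330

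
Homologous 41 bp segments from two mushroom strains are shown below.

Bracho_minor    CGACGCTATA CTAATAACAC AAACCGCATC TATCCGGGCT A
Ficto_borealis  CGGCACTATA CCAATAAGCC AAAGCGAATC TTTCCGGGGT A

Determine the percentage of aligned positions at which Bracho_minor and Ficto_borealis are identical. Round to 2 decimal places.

78.05%

Mismatches occur at site 3 (A↔G), site 5 (G↔A), site 12 (T↔C), site 18 (C↔G), site 19 (A↔C), site 24 (C↔G), site 27 (C↔A), site 32 (A↔T), site 39 (C↔G).
32 of the 41 sites match, so the percent identity is 32/41 × 100 = 78.05%.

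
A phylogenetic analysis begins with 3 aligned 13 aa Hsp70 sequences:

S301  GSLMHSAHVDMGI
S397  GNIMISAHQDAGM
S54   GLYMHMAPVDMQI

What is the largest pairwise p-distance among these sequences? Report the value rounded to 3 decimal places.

Pairwise Hamming distances:
  S301 vs S397: 6
  S301 vs S54: 5
  S397 vs S54: 9
The largest is 9 mismatches, between S397 and S54; p = 9/13 = 0.692.

0.692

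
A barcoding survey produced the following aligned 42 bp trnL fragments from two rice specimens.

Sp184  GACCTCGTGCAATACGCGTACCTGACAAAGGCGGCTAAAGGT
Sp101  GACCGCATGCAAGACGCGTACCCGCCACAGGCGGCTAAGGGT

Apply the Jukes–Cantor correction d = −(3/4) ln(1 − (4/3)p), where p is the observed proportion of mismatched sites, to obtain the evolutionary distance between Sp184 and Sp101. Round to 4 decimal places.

The sequences differ at positions 5 (T/G), 7 (G/A), 13 (T/G), 23 (T/C), 25 (A/C), 28 (A/C), 39 (A/G).
p = 7/42 = 0.166667.
d = −0.75 · ln(1 − (4/3)·0.166667) = −0.75 · ln(0.777777) = −0.75 · (-0.251315) = 0.1885.

0.1885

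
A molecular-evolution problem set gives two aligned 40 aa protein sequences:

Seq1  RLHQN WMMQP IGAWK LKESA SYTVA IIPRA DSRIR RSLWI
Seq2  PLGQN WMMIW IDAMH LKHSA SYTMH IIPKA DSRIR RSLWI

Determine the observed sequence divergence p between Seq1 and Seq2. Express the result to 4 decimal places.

Differing sites — 1:R/P; 3:H/G; 9:Q/I; 10:P/W; 12:G/D; 14:W/M; 15:K/H; 18:E/H; 24:V/M; 25:A/H; 29:R/K.
There are 11 differences over 40 sites, so p = 11/40 = 0.2750.

0.2750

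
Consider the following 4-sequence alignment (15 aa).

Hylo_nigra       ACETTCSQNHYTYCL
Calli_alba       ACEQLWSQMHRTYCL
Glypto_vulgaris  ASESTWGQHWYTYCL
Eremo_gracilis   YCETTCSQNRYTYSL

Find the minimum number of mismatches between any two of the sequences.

3

Pairwise Hamming distances:
  Hylo_nigra vs Calli_alba: 5
  Hylo_nigra vs Glypto_vulgaris: 6
  Hylo_nigra vs Eremo_gracilis: 3
  Calli_alba vs Glypto_vulgaris: 7
  Calli_alba vs Eremo_gracilis: 8
  Glypto_vulgaris vs Eremo_gracilis: 8
The smallest is 3, between Hylo_nigra and Eremo_gracilis.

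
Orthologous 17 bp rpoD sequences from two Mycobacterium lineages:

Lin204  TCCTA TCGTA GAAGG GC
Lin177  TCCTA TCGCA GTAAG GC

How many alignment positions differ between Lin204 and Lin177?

3

The sequences differ at positions 9 (T/C), 12 (A/T), 14 (G/A).
That gives 3 mismatches out of 17 aligned sites, so the Hamming distance is 3.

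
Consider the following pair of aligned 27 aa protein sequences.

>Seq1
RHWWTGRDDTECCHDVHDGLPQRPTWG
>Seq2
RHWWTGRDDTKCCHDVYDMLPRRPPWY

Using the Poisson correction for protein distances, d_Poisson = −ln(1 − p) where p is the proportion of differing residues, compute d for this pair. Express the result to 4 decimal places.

The sequences differ at positions 11 (E/K), 17 (H/Y), 19 (G/M), 22 (Q/R), 25 (T/P), 27 (G/Y).
p = 6/27 = 0.222222.
d = −ln(1 − 0.222222) = −ln(0.777778) = 0.2513.

0.2513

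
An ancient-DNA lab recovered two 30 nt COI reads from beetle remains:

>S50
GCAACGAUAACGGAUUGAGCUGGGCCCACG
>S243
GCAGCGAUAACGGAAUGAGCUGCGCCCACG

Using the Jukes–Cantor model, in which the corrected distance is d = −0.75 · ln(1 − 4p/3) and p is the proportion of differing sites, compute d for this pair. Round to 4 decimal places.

0.1073

Differing sites — 4:A/G; 15:U/A; 23:G/C.
p = 3/30 = 0.100000.
d = −0.75 · ln(1 − (4/3)·0.100000) = −0.75 · ln(0.866667) = −0.75 · (-0.143100) = 0.1073.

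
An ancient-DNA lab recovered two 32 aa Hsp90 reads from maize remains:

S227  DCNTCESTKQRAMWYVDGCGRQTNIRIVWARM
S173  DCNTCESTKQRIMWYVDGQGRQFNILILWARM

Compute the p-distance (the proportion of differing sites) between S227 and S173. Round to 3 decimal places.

Mismatches occur at site 12 (A↔I), site 19 (C↔Q), site 23 (T↔F), site 26 (R↔L), site 28 (V↔L).
There are 5 differences over 32 sites, so p = 5/32 = 0.156.

0.156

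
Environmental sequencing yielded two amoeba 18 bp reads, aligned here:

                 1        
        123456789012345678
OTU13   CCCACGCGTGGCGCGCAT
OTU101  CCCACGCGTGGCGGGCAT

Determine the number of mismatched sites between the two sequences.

1

The sequences differ at position 14 (C/G).
That gives 1 mismatch out of 18 aligned sites, so the Hamming distance is 1.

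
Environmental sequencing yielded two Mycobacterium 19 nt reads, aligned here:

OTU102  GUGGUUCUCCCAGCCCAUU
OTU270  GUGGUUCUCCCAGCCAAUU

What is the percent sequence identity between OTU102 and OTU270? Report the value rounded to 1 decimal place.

Differing sites — 16:C/A.
18 of the 19 sites match, so the percent identity is 18/19 × 100 = 94.7%.

94.7%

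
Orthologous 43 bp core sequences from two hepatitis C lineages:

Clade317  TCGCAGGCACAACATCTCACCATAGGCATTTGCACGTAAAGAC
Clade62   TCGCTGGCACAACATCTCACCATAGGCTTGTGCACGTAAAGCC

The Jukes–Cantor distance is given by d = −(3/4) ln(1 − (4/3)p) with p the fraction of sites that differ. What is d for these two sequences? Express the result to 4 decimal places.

0.0993

Differing sites — 5:A/T; 28:A/T; 30:T/G; 42:A/C.
p = 4/43 = 0.093023.
d = −0.75 · ln(1 − (4/3)·0.093023) = −0.75 · ln(0.875969) = −0.75 · (-0.132425) = 0.0993.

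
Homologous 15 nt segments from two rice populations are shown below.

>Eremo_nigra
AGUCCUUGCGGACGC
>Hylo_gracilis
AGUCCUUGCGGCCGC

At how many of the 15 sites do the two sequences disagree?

Differing sites — 12:A/C.
That gives 1 mismatch out of 15 aligned sites, so the Hamming distance is 1.

1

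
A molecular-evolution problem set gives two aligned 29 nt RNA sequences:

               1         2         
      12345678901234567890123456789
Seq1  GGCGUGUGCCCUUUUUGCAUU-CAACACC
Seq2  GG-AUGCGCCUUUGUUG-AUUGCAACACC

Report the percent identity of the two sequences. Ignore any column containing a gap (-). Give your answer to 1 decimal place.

84.6%

Excluding the 3 gap columns leaves 26 comparable sites.
Differing sites — 4:G/A; 7:U/C; 11:C/U; 14:U/G.
22 of the 26 comparable sites match, so the percent identity is 22/26 × 100 = 84.6%.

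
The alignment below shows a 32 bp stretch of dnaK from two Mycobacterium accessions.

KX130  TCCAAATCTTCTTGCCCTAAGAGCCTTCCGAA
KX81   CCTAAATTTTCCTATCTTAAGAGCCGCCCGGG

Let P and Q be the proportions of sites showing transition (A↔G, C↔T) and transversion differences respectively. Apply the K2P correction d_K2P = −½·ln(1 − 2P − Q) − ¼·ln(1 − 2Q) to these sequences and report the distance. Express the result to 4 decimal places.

0.5501

Differing sites — 1:T/C (Ti); 3:C/T (Ti); 8:C/T (Ti); 12:T/C (Ti); 14:G/A (Ti); 15:C/T (Ti); 17:C/T (Ti); 26:T/G (Tv); 27:T/C (Ti); 31:A/G (Ti); 32:A/G (Ti).
Of the 11 differences, 10 transitions and 1 transversion over 32 sites: P = 10/32 = 0.312500, Q = 1/32 = 0.031250.
d = −0.5·ln(0.343750) − 0.25·ln(0.937500) = −0.5·(-1.067841) − 0.25·(-0.064539) = 0.5501.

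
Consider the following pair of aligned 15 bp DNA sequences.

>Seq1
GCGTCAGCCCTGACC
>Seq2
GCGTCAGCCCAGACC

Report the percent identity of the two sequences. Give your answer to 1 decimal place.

93.3%

The sequences differ at position 11 (T/A).
14 of the 15 sites match, so the percent identity is 14/15 × 100 = 93.3%.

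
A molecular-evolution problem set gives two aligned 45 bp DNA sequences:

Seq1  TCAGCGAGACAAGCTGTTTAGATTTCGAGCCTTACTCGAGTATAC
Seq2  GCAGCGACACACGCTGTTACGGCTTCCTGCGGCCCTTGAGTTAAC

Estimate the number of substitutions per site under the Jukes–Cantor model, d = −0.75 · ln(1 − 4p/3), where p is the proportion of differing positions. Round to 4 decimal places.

Differing sites — 1:T/G; 8:G/C; 12:A/C; 19:T/A; 20:A/C; 22:A/G; 23:T/C; 27:G/C; 28:A/T; 31:C/G; 32:T/G; 33:T/C; 34:A/C; 37:C/T; 42:A/T; 43:T/A.
p = 16/45 = 0.355556.
d = −0.75 · ln(1 − (4/3)·0.355556) = −0.75 · ln(0.525925) = −0.75 · (-0.642597) = 0.4819.

0.4819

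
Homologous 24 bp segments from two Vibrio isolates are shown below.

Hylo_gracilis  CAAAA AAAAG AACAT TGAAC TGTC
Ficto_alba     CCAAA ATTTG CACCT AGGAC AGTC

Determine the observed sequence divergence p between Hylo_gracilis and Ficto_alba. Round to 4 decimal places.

The sequences differ at positions 2 (A/C), 7 (A/T), 8 (A/T), 9 (A/T), 11 (A/C), 14 (A/C), 16 (T/A), 18 (A/G), 21 (T/A).
There are 9 differences over 24 sites, so p = 9/24 = 0.3750.

0.3750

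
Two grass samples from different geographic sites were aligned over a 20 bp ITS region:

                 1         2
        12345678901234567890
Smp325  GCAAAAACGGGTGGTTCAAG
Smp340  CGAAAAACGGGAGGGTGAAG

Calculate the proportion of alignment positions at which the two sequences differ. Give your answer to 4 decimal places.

0.2500

The sequences differ at positions 1 (G/C), 2 (C/G), 12 (T/A), 15 (T/G), 17 (C/G).
There are 5 differences over 20 sites, so p = 5/20 = 0.2500.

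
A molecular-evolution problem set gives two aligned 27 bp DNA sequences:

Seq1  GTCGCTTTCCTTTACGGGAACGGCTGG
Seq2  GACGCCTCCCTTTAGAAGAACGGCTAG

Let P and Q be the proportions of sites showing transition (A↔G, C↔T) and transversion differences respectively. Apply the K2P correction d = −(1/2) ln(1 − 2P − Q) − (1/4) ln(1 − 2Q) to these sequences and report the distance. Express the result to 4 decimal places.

0.3340

Differing sites — 2:T/A (Tv); 6:T/C (Ti); 8:T/C (Ti); 15:C/G (Tv); 16:G/A (Ti); 17:G/A (Ti); 26:G/A (Ti).
Of the 7 differences, 5 transitions and 2 transversions over 27 sites: P = 5/27 = 0.185185, Q = 2/27 = 0.074074.
d = −0.5·ln(0.555556) − 0.25·ln(0.851852) = −0.5·(-0.587786) − 0.25·(-0.160342) = 0.3340.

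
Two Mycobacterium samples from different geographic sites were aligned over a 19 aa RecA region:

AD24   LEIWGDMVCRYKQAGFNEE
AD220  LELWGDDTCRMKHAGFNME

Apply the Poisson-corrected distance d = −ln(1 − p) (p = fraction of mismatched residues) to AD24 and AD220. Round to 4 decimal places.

Differing sites — 3:I/L; 7:M/D; 8:V/T; 11:Y/M; 13:Q/H; 18:E/M.
p = 6/19 = 0.315789.
d = −ln(1 − 0.315789) = −ln(0.684211) = 0.3795.

0.3795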